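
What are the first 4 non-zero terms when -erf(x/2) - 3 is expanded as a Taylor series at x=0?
-x^5/(160·√(π)) + x^3/(12·√(π)) - x/√(π) - 3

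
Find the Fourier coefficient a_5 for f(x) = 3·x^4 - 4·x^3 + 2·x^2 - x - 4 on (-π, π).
a_5 = (1/π) ∫_{-π}^{π} f(x)·cos(5x) dx.
Evaluate the integral (use parity and integration by parts as needed): a_5 = -24·π^2/25 - 56/625.

Final answer: -24·π^2/25 - 56/625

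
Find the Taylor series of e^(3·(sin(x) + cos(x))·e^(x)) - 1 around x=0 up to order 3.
54·x^3·e^(3) + 21·x^2·e^(3) + 6·x·e^(3) - 1 + e^(3)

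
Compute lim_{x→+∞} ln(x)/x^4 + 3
The quotient is an ∞/∞ indeterminate form as x → +∞.
The polynomial denominator x^4 dominates the logarithmic numerator (any positive power of x ≫ ln(x) as x → ∞), so the quotient → 0.
Adding the constant: 0 + 3 = 3. Limit = 3.

Final answer: 3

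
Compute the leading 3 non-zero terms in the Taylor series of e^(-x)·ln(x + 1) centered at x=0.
4·x^3/3 - 3·x^2/2 + x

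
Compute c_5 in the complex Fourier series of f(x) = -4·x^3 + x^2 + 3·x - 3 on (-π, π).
Compute the real Fourier coefficients first: a_5 = -4/25, b_5 = 198/125 - 8·π^2/5.
Then c_5 = (a_5 − i·b_5)/2 = -2/25 - 99·i/125 + 4·i·π^2/5.

Final answer: -2/25 - 99·i/125 + 4·i·π^2/5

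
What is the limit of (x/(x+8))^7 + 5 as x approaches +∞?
As x → +∞: x/(x+8) = 1/(1 + 8/x) → 1, and the 7th power of a limit-1 base also → 1; with the additive constant, 1 + 5 = 6.
Limit = 6.

Final answer: 6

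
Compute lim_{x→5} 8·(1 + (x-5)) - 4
Direct substitution at x = 5 gives 4.

Final answer: 4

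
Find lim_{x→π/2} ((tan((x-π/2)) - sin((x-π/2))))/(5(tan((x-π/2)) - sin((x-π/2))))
Both numerator and denominator → 0 as x → π/2; this is a 0/0 indeterminate form.
Expand each to leading order near x = π/2: numerator ~ (x - π/2)^3/2, denominator ~ 5·(x - π/2)^3/2.
The limit of the ratio is 1/5.

Final answer: 1/5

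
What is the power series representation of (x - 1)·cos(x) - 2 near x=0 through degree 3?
-x^3/2 + x^2/2 + x - 3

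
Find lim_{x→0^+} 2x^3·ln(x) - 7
The product is a 0·∞ indeterminate form at x → 0⁺.
Rewrite the product as 2·ln(x) / x^(-3) and apply L'Hôpital, or use the standard hierarchy x^(-3) ≫ |ln x| as x → 0⁺.
The indeterminate product → 0, so the limit = -7.

Final answer: -7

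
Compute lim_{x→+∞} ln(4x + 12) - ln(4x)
This is an ∞ − ∞ indeterminate form.
Combine the logarithms: ln(4x+12) − ln(4x) = ln((4x+12)/(4x)) = ln(1 + 12/(4x)) → ln(1) = 0.
Limit = 0.

Final answer: 0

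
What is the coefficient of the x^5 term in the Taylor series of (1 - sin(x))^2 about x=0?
Expand to order 5: (1 - sin(x))^2 = -x^5/60 - x^4/3 + x^3/3 + x^2 - 2·x + 1 + O(x^6).
The coefficient of x^5 is -1/60.

Final answer: -1/60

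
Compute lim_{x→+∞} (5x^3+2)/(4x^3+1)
This is an ∞/∞ indeterminate form as x → +∞.
Divide numerator and denominator by x^3 and let the lower-order terms vanish; the leading terms give 5/4.
Limit = 5/4.

Final answer: 5/4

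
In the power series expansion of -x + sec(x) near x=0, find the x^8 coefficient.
Expand to order 8: -x + sec(x) = 277·x^8/8064 + 61·x^6/720 + 5·x^4/24 + x^2/2 - x + 1 + O(x^9).
The coefficient of x^8 is 277/8064.

Final answer: 277/8064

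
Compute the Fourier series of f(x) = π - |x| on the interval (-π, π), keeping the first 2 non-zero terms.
4·cos(x)/π + π/2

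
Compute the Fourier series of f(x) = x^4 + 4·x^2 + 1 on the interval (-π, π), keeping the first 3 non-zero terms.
(32 - 8·π^2)·cos(x) + (1 + 2·π^2)·cos(2·x) + 1 + 4·π^2/3 + π^4/5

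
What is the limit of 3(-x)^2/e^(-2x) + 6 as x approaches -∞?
The quotient is an ∞/∞ indeterminate form as x → -∞.
Compare growth rates of the dominant terms (exponentials ≫ polynomials ≫ logarithms), or apply L'Hôpital's rule; the quotient → 0.
Adding the constant: 0 + 6 = 6. Limit = 6.

Final answer: 6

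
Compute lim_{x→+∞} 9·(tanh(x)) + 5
Evaluate the dominant behaviour as x → +∞; each term tends to a finite value or vanishes.
Limit = 14.

Final answer: 14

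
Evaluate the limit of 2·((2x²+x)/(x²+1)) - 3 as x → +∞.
Evaluate the dominant behaviour as x → +∞; each term tends to a finite value or vanishes.
Limit = 1.

Final answer: 1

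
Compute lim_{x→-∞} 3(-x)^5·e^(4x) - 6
The product is a 0·∞ indeterminate form at x → -∞.
Rewrite the product as 3(-x)^5 / e^(-4x) (an ∞/∞ form) and apply L'Hôpital, or use the standard hierarchy e^(4|x|) ≫ |(-x)^5| as x → -∞.
The indeterminate product → 0, so the limit = -6.

Final answer: -6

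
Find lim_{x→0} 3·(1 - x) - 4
Direct substitution at x = 0 gives -1.

Final answer: -1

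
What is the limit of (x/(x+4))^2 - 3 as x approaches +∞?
As x → +∞: x/(x+4) = 1/(1 + 4/x) → 1, and the 2nd power of a limit-1 base also → 1; with the additive constant, 1 - 3 = -2.
Limit = -2.

Final answer: -2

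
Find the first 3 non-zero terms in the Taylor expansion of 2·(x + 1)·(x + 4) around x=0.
2·x^2 + 10·x + 8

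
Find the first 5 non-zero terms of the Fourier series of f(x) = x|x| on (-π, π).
(-8 + 2·π^2)·sin(x)/π - π·sin(2·x) + (-8 + 18·π^2)·sin(3·x)/(27·π) - π·sin(4·x)/2 + (-8 + 50·π^2)·sin(5·x)/(125·π)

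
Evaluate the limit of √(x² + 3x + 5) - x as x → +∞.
As x → +∞: multiply by the conjugate to get (3x+5)/(√(x²+3x+5)+x); the denominator ~ 2x, so the limit is 3/2.
Limit = 3/2.

Final answer: 3/2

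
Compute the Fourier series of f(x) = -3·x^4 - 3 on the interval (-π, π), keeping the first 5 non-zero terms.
(-144 + 24·π^2)·cos(x) + (9 - 6·π^2)·cos(2·x) + (-16/9 + 8·π^2/3)·cos(3·x) + (9/16 - 3·π^2/2)·cos(4·x) - 3·π^4/5 - 3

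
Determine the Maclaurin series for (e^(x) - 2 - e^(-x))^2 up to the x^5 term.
-x^5/15 + 4·x^4/3 - 4·x^3/3 + 4·x^2 - 8·x + 4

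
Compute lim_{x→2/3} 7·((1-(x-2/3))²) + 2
Direct substitution at x = 2/3 gives 9.

Final answer: 9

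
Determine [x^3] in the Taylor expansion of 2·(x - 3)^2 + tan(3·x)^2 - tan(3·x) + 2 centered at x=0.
Expand to order 3: 2·(x - 3)^2 + tan(3·x)^2 - tan(3·x) + 2 = -9·x^3 + 11·x^2 - 15·x + 20 + O(x^4).
The coefficient of x^3 is -9.

Final answer: -9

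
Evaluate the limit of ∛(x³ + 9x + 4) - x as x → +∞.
This is an ∞ − ∞ indeterminate form.
Multiply by (A² + AB + B²)/(A² + AB + B²) where A = ∛(x³+9x + 4), B = x to use A³ − B³ = (A−B)(A²+AB+B²); the x³ terms cancel, leaving (9x + 4)/(A²+AB+B²) with denominator ~ 3x², so the limit is 0.
Limit = 0.

Final answer: 0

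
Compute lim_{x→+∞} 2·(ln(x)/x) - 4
Evaluate the dominant behaviour as x → +∞; each term tends to a finite value or vanishes.
Limit = -4.

Final answer: -4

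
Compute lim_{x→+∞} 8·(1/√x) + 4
Evaluate the dominant behaviour as x → +∞; each term tends to a finite value or vanishes.
Limit = 4.

Final answer: 4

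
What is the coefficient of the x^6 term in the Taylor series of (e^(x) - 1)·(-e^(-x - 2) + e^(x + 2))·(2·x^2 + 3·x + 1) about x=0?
43·e^(-2)/720 + 169·e^(2)/80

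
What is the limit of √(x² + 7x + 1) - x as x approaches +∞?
This is an ∞ − ∞ indeterminate form.
Multiply and divide by the conjugate √(x²+7x + 1) + x; the x² terms cancel, leaving (7x + 1)/(√(x²+7x + 1)+x) → 7/2.
Limit = 7/2.

Final answer: 7/2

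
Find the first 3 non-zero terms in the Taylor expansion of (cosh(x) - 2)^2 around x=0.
x^4/6 - x^2 + 1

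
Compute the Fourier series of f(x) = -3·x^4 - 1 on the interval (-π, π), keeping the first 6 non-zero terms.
(-144 + 24·π^2)·cos(x) + (9 - 6·π^2)·cos(2·x) + (-16/9 + 8·π^2/3)·cos(3·x) + (9/16 - 3·π^2/2)·cos(4·x) + (-144/625 + 24·π^2/25)·cos(5·x) - 3·π^4/5 - 1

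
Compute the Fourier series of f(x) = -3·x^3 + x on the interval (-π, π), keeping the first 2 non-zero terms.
(38 - 6·π^2)·sin(x) + (-11/2 + 3·π^2)·sin(2·x)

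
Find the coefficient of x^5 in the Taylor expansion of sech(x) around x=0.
Expand to order 5: sech(x) = 5·x^4/24 - x^2/2 + 1 + O(x^6).
The coefficient of x^5 is 0.

Final answer: 0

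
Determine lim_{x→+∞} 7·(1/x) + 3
Evaluate the dominant behaviour as x → +∞; each term tends to a finite value or vanishes.
Limit = 3.

Final answer: 3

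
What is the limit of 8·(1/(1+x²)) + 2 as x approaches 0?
Direct substitution at x = 0 gives 10.

Final answer: 10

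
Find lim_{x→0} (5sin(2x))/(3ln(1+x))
Both numerator and denominator → 0 as x → 0; this is a 0/0 indeterminate form.
Expand each to leading order near x = 0: numerator ~ 10·x, denominator ~ 3·x.
The limit of the ratio is 10/3.

Final answer: 10/3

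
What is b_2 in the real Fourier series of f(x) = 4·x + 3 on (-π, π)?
b_2 = (1/π) ∫_{-π}^{π} f(x)·sin(2x) dx.
Evaluate the integral (use parity and integration by parts as needed): b_2 = -4.

Final answer: -4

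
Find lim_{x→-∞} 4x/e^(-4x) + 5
The quotient is an ∞/∞ indeterminate form as x → -∞.
Compare growth rates of the dominant terms (exponentials ≫ polynomials ≫ logarithms), or apply L'Hôpital's rule; the quotient → 0.
Adding the constant: 0 + 5 = 5. Limit = 5.

Final answer: 5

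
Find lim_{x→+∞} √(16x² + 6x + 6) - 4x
As x → +∞: multiply by the conjugate to get (6x+6)/(√(16x²+6x+6)+4x); the denominator ~ 8x, so the limit is 6/8 = 3/4.
Limit = 3/4.

Final answer: 3/4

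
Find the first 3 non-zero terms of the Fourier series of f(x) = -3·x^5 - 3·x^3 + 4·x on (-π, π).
(-676 - 6·π^4 + 114·π^2)·sin(x) + (-12·π^2 + 14 + 3·π^4)·sin(2·x) + (-2·π^4 + 28/27 + 22·π^2/9)·sin(3·x)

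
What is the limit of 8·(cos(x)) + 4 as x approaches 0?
Direct substitution at x = 0 gives 12.

Final answer: 12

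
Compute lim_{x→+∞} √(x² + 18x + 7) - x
This is an ∞ − ∞ indeterminate form.
Multiply and divide by the conjugate √(x²+18x + 7) + x; the x² terms cancel, leaving (18x + 7)/(√(x²+18x + 7)+x) → 18/2 = 9.
Limit = 9.

Final answer: 9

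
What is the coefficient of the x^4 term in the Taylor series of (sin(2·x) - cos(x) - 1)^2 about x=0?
Expand to order 4: (sin(2·x) - cos(x) - 1)^2 = -59·x^4/12 + 22·x^3/3 + 2·x^2 - 8·x + 4 + O(x^5).
The coefficient of x^4 is -59/12.

Final answer: -59/12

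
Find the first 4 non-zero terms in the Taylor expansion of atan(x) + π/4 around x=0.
x^5/5 - x^3/3 + x + π/4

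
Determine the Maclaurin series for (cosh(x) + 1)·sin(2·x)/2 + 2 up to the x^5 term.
-x^5/40 - 5·x^3/6 + 2·x + 2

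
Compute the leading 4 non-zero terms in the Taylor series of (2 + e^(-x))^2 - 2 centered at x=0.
-2·x^3 + 4·x^2 - 6·x + 7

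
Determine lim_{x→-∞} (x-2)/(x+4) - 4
Evaluate the dominant behaviour as x → -∞; each term tends to a finite value or vanishes.
Limit = -3.

Final answer: -3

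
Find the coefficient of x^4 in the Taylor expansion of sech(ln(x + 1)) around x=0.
Expand to order 4: sech(ln(x + 1)) = -x^4/4 + x^3/2 - x^2/2 + 1 + O(x^5).
The coefficient of x^4 is -1/4.

Final answer: -1/4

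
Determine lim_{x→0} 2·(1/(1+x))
Direct substitution at x = 0 gives 2.

Final answer: 2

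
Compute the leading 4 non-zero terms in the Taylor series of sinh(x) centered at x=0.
x^7/5040 + x^5/120 + x^3/6 + x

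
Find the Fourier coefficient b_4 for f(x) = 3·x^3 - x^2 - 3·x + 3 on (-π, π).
b_4 = (1/π) ∫_{-π}^{π} f(x)·sin(4x) dx.
Evaluate the integral (use parity and integration by parts as needed): b_4 = 33/16 - 3·π^2/2.

Final answer: 33/16 - 3·π^2/2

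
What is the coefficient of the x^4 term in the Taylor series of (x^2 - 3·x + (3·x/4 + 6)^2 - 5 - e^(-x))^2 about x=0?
Expand to order 4: (x^2 - 3·x + (3·x/4 + 6)^2 - 5 - e^(-x))^2 = 739·x^4/768 + 199·x^3/8 + 451·x^2/4 + 420·x + 900 + O(x^5).
The coefficient of x^4 is 739/768.

Final answer: 739/768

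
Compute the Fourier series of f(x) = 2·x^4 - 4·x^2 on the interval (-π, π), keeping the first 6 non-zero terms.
(112 - 16·π^2)·cos(x) + (-10 + 4·π^2)·cos(2·x) + (80/27 - 16·π^2/9)·cos(3·x) + (-11/8 + π^2)·cos(4·x) + (496/625 - 16·π^2/25)·cos(5·x) - 4·π^2/3 + 2·π^4/5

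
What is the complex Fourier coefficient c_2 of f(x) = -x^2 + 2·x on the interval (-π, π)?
Compute the real Fourier coefficients first: a_2 = -1, b_2 = -2.
Then c_2 = (a_2 − i·b_2)/2 = -1/2 + i.

Final answer: -1/2 + i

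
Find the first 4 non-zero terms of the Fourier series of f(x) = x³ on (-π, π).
(-12 + 2·π^2)·sin(x) + (3/2 - π^2)·sin(2·x) + (-4/9 + 2·π^2/3)·sin(3·x) + (3/16 - π^2/2)·sin(4·x)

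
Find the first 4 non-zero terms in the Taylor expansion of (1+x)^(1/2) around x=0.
x^3/16 - x^2/8 + x/2 + 1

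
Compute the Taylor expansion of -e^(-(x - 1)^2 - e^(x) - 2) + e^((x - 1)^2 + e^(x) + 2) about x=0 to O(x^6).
x^5·(-13·e^(4)/12 - e^(-4)) + x^4·(-5·e^(-4)/24 + 43·e^(4)/24) + x^3·(-3·e^(4)/2 + 3·e^(-4)/2) + x^2·(e^(-4) + 2·e^(4)) + x·(-e^(4) - e^(-4)) - e^(-4) + e^(4)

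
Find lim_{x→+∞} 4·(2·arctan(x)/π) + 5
Evaluate the dominant behaviour as x → +∞; each term tends to a finite value or vanishes.
Limit = 9.

Final answer: 9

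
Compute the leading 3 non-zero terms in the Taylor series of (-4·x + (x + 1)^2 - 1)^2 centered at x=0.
x^4 - 4·x^3 + 4·x^2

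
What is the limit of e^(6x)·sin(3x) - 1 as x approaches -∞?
Evaluate the dominant behaviour as x → -∞; each term tends to a finite value or vanishes.
Limit = -1.

Final answer: -1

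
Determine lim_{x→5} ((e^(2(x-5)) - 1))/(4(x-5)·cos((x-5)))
Both numerator and denominator → 0 as x → 5; this is a 0/0 indeterminate form.
Expand each to leading order near x = 5: numerator ~ 2·(x - 5), denominator ~ 4·(x - 5).
The limit of the ratio is 1/2.

Final answer: 1/2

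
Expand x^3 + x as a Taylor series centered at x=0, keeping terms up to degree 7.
x^3 + x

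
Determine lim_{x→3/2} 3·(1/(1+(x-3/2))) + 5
Direct substitution at x = 3/2 gives 8.

Final answer: 8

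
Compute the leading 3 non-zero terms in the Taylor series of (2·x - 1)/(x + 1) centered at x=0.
-3·x^2 + 3·x - 1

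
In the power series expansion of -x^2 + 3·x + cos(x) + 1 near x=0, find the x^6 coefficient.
Expand to order 6: -x^2 + 3·x + cos(x) + 1 = -x^6/720 + x^4/24 - 3·x^2/2 + 3·x + 2 + O(x^7).
The coefficient of x^6 is -1/720.

Final answer: -1/720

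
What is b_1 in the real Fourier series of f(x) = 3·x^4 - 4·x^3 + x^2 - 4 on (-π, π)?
b_1 = (1/π) ∫_{-π}^{π} f(x)·sin(1x) dx.
Evaluate the integral (use parity and integration by parts as needed): b_1 = 48 - 8·π^2.

Final answer: 48 - 8·π^2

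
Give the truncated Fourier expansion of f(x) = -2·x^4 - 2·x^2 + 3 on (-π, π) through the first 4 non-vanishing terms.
(-88 + 16·π^2)·cos(x) + (4 - 4·π^2)·cos(2·x) + (-8/27 + 16·π^2/9)·cos(3·x) - 2·π^4/5 - 2·π^2/3 + 3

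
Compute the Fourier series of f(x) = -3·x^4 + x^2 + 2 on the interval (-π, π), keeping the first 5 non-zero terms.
(-148 + 24·π^2)·cos(x) + (10 - 6·π^2)·cos(2·x) + (-20/9 + 8·π^2/3)·cos(3·x) + (13/16 - 3·π^2/2)·cos(4·x) - 3·π^4/5 + 2 + π^2/3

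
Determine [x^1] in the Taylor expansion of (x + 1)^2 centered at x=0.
Expand to order 1: (x + 1)^2 = 2·x + 1 + O(x^2).
The coefficient of x^1 is 2.

Final answer: 2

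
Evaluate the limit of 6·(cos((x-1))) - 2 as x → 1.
Direct substitution at x = 1 gives 4.

Final answer: 4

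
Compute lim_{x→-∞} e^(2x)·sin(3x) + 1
Evaluate the dominant behaviour as x → -∞; each term tends to a finite value or vanishes.
Limit = 1.

Final answer: 1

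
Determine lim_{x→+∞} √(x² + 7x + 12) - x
This is an ∞ − ∞ indeterminate form.
Multiply and divide by the conjugate √(x²+7x + 12) + x; the x² terms cancel, leaving (7x + 12)/(√(x²+7x + 12)+x) → 7/2.
Limit = 7/2.

Final answer: 7/2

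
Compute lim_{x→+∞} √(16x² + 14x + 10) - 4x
As x → +∞: multiply by the conjugate to get (14x+10)/(√(16x²+14x+10)+4x); the denominator ~ 8x, so the limit is 14/8 = 7/4.
Limit = 7/4.

Final answer: 7/4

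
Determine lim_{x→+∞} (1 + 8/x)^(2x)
As x → +∞: write (1 + 8/x)^(2x) = ((1 + 8/x)^x)^2 → (e^8)^2 = e^16.
Limit = e^(16).

Final answer: e^(16)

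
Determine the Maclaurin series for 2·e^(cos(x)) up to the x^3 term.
-e·x^2 + 2·e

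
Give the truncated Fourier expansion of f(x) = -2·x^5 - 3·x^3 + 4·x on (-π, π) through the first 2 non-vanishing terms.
(-436 - 4·π^4 + 74·π^2)·sin(x) + (-7·π^2 + 13/2 + 2·π^4)·sin(2·x)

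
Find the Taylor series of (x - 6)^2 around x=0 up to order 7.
x^2 - 12·x + 36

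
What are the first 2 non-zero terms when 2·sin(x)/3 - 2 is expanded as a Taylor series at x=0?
2·x/3 - 2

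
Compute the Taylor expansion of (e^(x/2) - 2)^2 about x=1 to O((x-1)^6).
-4·e^(1/2) + e + 4 + (e - 2·e^(1/2))·(x - 1) + (-18·e^(3/2) - 8·e^(1/2) - e^(5/2) + 7·e^(2) + 20·e)·(x - 1)^2/(-24·e^(1/2) - 2·e^(3/2) + 16 + 12·e) + (-30·e^(3/2) - 2·e^(5/2) - 8·e^(1/2) + 28·e + 13·e^(2))·(x - 1)^3/(-144·e^(1/2) - 12·e^(3/2) + 96 + 72·e) + (-54·e^(3/2) - 4·e^(5/2) - 8·e^(1/2) + 44·e + 25·e^(2))·(x - 1)^4/(-1152·e^(1/2) - 96·e^(3/2) + 768 + 576·e) + (-102·e^(3/2) - 8·e^(5/2) - 8·e^(1/2) + 76·e + 49·e^(2))·(x - 1)^5/(-11520·e^(1/2) - 960·e^(3/2) + 7680 + 5760·e)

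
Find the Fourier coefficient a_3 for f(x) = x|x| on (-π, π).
a_3 = (1/π) ∫_{-π}^{π} f(x)·cos(3x) dx.
Evaluate the integral (use parity and integration by parts as needed): a_3 = 0.

Final answer: 0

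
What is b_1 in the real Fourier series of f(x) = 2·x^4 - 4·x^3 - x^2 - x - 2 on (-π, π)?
b_1 = (1/π) ∫_{-π}^{π} f(x)·sin(1x) dx.
Evaluate the integral (use parity and integration by parts as needed): b_1 = 46 - 8·π^2.

Final answer: 46 - 8·π^2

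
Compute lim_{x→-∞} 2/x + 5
Evaluate the dominant behaviour as x → -∞; each term tends to a finite value or vanishes.
Limit = 5.

Final answer: 5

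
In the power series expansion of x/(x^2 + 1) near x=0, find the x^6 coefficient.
Expand to order 6: x/(x^2 + 1) = x^5 - x^3 + x + O(x^7).
The coefficient of x^6 is 0.

Final answer: 0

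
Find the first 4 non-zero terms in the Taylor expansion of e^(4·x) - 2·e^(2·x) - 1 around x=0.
28·x^4/3 + 8·x^3 + 4·x^2 - 2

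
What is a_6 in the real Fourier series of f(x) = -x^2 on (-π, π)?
a_6 = (1/π) ∫_{-π}^{π} f(x)·cos(6x) dx.
Evaluate the integral (use parity and integration by parts as needed): a_6 = -1/9.

Final answer: -1/9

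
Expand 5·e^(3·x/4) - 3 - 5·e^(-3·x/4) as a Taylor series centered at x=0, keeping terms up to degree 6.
81·x^5/4096 + 45·x^3/64 + 15·x/2 - 3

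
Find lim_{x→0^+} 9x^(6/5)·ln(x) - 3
The product is a 0·∞ indeterminate form at x → 0⁺.
Rewrite the product as 9·ln(x) / x^(-6/5) and apply L'Hôpital, or use the standard hierarchy x^(-6/5) ≫ |ln x| as x → 0⁺.
The indeterminate product → 0, so the limit = -3.

Final answer: -3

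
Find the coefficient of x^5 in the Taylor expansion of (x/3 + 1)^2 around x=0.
Expand to order 5: (x/3 + 1)^2 = x^2/9 + 2·x/3 + 1 + O(x^6).
The coefficient of x^5 is 0.

Final answer: 0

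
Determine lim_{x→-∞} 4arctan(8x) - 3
Evaluate the dominant behaviour as x → -∞; each term tends to a finite value or vanishes.
Limit = -2·π - 3.

Final answer: -2·π - 3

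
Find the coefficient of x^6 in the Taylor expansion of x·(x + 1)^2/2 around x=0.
Expand to order 6: x·(x + 1)^2/2 = x^3/2 + x^2 + x/2 + O(x^7).
The coefficient of x^6 is 0.

Final answer: 0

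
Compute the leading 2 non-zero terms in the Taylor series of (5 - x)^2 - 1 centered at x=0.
24 - 10·x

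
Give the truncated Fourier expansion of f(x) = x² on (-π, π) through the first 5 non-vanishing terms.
-4·cos(x) + cos(2·x) - 4·cos(3·x)/9 + cos(4·x)/4 + π^2/3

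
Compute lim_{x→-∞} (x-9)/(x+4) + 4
Evaluate the dominant behaviour as x → -∞; each term tends to a finite value or vanishes.
Limit = 5.

Final answer: 5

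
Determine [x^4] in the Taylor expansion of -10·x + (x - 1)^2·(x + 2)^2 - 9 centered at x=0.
Expand to order 4: -10·x + (x - 1)^2·(x + 2)^2 - 9 = x^4 + 2·x^3 - 3·x^2 - 14·x - 5 + O(x^5).
The coefficient of x^4 is 1.

Final answer: 1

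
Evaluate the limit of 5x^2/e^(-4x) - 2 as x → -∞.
The quotient is an ∞/∞ indeterminate form as x → -∞.
Compare growth rates of the dominant terms (exponentials ≫ polynomials ≫ logarithms), or apply L'Hôpital's rule; the quotient → 0.
Adding the constant: 0 - 2 = -2. Limit = -2.

Final answer: -2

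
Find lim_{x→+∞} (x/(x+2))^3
As x → +∞: x/(x+2) = 1/(1 + 2/x) → 1, and the 3rd power of a limit-1 base also → 1.
Limit = 1.

Final answer: 1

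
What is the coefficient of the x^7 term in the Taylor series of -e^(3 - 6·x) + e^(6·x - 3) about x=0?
Expand to order 7: -e^(3 - 6·x) + e^(6·x - 3) = x^7·(1944·e^(-3)/35 + 1944·e^(3)/35) + x^6·(-324·e^(3)/5 + 324·e^(-3)/5) + x^5·(324·e^(-3)/5 + 324·e^(3)/5) + x^4·(-54·e^(3) + 54·e^(-3)) + x^3·(36·e^(-3) + 36·e^(3)) + x^2·(-18·e^(3) + 18·e^(-3)) + x·(6·e^(-3) + 6·e^(3)) - e^(3) + e^(-3) + O(x^8).
The coefficient of x^7 is 1944·e^(-3)/35 + 1944·e^(3)/35.

Final answer: 1944·e^(-3)/35 + 1944·e^(3)/35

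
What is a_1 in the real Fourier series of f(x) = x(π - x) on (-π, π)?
a_1 = (1/π) ∫_{-π}^{π} f(x)·cos(1x) dx.
Evaluate the integral (use parity and integration by parts as needed): a_1 = 4.

Final answer: 4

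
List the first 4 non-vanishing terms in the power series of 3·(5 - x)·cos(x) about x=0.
3·x^3/2 - 15·x^2/2 - 3·x + 15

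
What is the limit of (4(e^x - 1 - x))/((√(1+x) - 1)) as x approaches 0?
Both numerator and denominator → 0 as x → 0; this is a 0/0 indeterminate form.
Expand each to leading order near x = 0: numerator ~ 2·x^2, denominator ~ x/2.
The limit of the ratio is 0.

Final answer: 0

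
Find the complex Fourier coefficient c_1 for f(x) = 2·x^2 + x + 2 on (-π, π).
Compute the real Fourier coefficients first: a_1 = -8, b_1 = 2.
Then c_1 = (a_1 − i·b_1)/2 = -4 - i.

Final answer: -4 - i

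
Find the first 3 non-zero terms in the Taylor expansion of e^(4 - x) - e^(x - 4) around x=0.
x^2·(-e^(-4)/2 + e^(4)/2) + x·(-e^(4) - e^(-4)) - e^(-4) + e^(4)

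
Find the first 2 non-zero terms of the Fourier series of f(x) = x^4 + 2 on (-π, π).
(48 - 8·π^2)·cos(x) + 2 + π^4/5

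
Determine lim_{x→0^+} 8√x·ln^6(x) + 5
The product is a 0·∞ indeterminate form at x → 0⁺.
Rewrite the product as 8·ln^6(x) / x^(-1/2) and apply L'Hôpital, or use the standard hierarchy x^(-1/2) ≫ |ln x|^6 as x → 0⁺.
The indeterminate product → 0, so the limit = 5.

Final answer: 5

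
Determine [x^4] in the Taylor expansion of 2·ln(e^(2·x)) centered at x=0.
Expand to order 4: 2·ln(e^(2·x)) = 4·x + O(x^5).
The coefficient of x^4 is 0.

Final answer: 0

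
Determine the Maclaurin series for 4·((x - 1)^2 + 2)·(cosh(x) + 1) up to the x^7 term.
-x^7/90 + 11·x^6/60 - x^5/3 + 5·x^4/2 - 4·x^3 + 14·x^2 - 16·x + 24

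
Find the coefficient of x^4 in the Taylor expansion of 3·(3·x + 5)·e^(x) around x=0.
Expand to order 4: 3·(3·x + 5)·e^(x) = 17·x^4/8 + 7·x^3 + 33·x^2/2 + 24·x + 15 + O(x^5).
The coefficient of x^4 is 17/8.

Final answer: 17/8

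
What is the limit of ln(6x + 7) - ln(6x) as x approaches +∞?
This is an ∞ − ∞ indeterminate form.
Combine the logarithms: ln(6x+7) − ln(6x) = ln((6x+7)/(6x)) = ln(1 + 7/(6x)) → ln(1) = 0.
Limit = 0.

Final answer: 0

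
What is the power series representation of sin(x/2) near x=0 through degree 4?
-x^3/48 + x/2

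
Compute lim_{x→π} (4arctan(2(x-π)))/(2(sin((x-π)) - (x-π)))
Both numerator and denominator → 0 as x → π; this is a 0/0 indeterminate form.
Expand each to leading order near x = π: numerator ~ 8·(x - π), denominator ~ -(x - π)^3/3.
The limit of the ratio is -∞.

Final answer: -∞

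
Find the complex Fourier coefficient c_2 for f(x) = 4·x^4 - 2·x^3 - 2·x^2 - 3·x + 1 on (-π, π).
Compute the real Fourier coefficients first: a_2 = -14 + 8·π^2, b_2 = 2·π^2.
Then c_2 = (a_2 − i·b_2)/2 = -7 + 4·π^2 - i·π^2.

Final answer: -7 + 4·π^2 - i·π^2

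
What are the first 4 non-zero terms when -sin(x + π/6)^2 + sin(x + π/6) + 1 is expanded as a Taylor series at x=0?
3·x^4/16 + √(3)·x^3/4 - 3·x^2/4 + 5/4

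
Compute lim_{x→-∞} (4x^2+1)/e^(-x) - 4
The quotient is an ∞/∞ indeterminate form as x → -∞.
Compare growth rates of the dominant terms (exponentials ≫ polynomials ≫ logarithms), or apply L'Hôpital's rule; the quotient → 0.
Adding the constant: 0 - 4 = -4. Limit = -4.

Final answer: -4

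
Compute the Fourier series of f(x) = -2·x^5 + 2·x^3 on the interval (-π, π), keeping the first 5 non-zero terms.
(-504 - 4·π^4 + 84·π^2)·sin(x) + (-12·π^2 + 18 + 2·π^4)·sin(2·x) + (-4·π^4/3 - 232/81 + 116·π^2/27)·sin(3·x) + (-9·π^2/4 + 27/32 + π^4)·sin(4·x) + (-4·π^4/5 - 216/625 + 36·π^2/25)·sin(5·x)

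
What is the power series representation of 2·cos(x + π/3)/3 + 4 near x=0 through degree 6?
-x^6/2160 - √(3)·x^5/360 + x^4/72 + √(3)·x^3/18 - x^2/6 - √(3)·x/3 + 13/3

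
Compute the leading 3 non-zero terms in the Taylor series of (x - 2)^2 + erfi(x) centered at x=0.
x^2 + x·(-4 + 2/√(π)) + 4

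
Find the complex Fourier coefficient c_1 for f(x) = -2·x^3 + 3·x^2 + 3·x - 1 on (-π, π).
Compute the real Fourier coefficients first: a_1 = -12, b_1 = 30 - 4·π^2.
Then c_1 = (a_1 − i·b_1)/2 = -6 - 15·i + 2·i·π^2.

Final answer: -6 - 15·i + 2·i·π^2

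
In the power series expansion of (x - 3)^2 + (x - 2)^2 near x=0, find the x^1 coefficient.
Expand to order 1: (x - 3)^2 + (x - 2)^2 = 13 - 10·x + O(x^2).
The coefficient of x^1 is -10.

Final answer: -10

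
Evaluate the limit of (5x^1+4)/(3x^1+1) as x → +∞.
This is an ∞/∞ indeterminate form as x → +∞.
Divide numerator and denominator by x and let the lower-order terms vanish; the leading terms give 5/3.
Limit = 5/3.

Final answer: 5/3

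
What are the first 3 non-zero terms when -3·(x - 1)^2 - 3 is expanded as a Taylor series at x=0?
-3·x^2 + 6·x - 6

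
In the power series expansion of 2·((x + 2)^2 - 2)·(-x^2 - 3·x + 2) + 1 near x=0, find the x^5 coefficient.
Expand to order 5: 2·((x + 2)^2 - 2)·(-x^2 - 3·x + 2) + 1 = -2·x^4 - 14·x^3 - 24·x^2 + 4·x + 9 + O(x^6).
The coefficient of x^5 is 0.

Final answer: 0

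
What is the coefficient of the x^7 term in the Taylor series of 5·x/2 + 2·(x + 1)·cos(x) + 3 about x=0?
Expand to order 7: 5·x/2 + 2·(x + 1)·cos(x) + 3 = -x^7/360 - x^6/360 + x^5/12 + x^4/12 - x^3 - x^2 + 9·x/2 + 5 + O(x^8).
The coefficient of x^7 is -1/360.

Final answer: -1/360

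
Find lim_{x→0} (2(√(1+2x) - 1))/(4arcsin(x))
Both numerator and denominator → 0 as x → 0; this is a 0/0 indeterminate form.
Expand each to leading order near x = 0: numerator ~ 2·x, denominator ~ 4·x.
The limit of the ratio is 1/2.

Final answer: 1/2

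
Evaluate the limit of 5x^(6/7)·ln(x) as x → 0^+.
This is a 0·∞ indeterminate form at x → 0⁺.
Rewrite the product as 5·ln(x) / x^(-6/7) and apply L'Hôpital, or use the standard hierarchy x^(-6/7) ≫ |ln x| as x → 0⁺.
The indeterminate product → 0, so the limit = 0.

Final answer: 0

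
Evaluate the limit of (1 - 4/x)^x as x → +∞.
As x → +∞: this is the defining limit (1 - 4/x)^x → e^(-4).
Limit = e^(-4).

Final answer: e^(-4)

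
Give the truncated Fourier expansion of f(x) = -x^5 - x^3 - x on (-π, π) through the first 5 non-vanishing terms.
(-230 - 2·π^4 + 38·π^2)·sin(x) + (-4·π^2 + 7 + π^4)·sin(2·x) + (-2·π^4/3 - 98/81 + 22·π^2/27)·sin(3·x) + (-π^2/8 + 35/64 + π^4/2)·sin(4·x) + (-2·π^4/5 - 2·π^2/25 - 238/625)·sin(5·x)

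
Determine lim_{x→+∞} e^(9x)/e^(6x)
This is an ∞/∞ indeterminate form as x → +∞.
Rewrite e^(9x)/e^(6x) = e^((9−6)x) = e^(3x); the exponent coefficient is 3 > 0 so e^(3x) → ∞.
Limit = ∞.

Final answer: ∞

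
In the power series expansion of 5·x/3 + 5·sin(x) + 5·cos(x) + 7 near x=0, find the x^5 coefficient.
Expand to order 5: 5·x/3 + 5·sin(x) + 5·cos(x) + 7 = x^5/24 + 5·x^4/24 - 5·x^3/6 - 5·x^2/2 + 20·x/3 + 12 + O(x^6).
The coefficient of x^5 is 1/24.

Final answer: 1/24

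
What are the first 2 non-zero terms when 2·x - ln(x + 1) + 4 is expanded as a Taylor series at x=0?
x + 4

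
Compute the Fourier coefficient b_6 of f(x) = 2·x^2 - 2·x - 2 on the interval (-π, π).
b_6 = (1/π) ∫_{-π}^{π} f(x)·sin(6x) dx.
Evaluate the integral (use parity and integration by parts as needed): b_6 = 2/3.

Final answer: 2/3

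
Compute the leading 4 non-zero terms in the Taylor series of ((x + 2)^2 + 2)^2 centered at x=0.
8·x^3 + 28·x^2 + 48·x + 36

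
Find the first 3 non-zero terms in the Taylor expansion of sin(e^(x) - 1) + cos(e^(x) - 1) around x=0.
-x^3/2 + x + 1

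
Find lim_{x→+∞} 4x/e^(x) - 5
The quotient is an ∞/∞ indeterminate form as x → +∞.
The exponential denominator e^(x) dominates the polynomial numerator (e^x ≫ x as x → ∞), so the quotient → 0.
Adding the constant: 0 - 5 = -5. Limit = -5.

Final answer: -5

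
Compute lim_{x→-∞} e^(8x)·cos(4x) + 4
Evaluate the dominant behaviour as x → -∞; each term tends to a finite value or vanishes.
Limit = 4.

Final answer: 4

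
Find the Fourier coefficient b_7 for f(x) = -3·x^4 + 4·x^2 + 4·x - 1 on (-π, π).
b_7 = (1/π) ∫_{-π}^{π} f(x)·sin(7x) dx.
Evaluate the integral (use parity and integration by parts as needed): b_7 = 8/7.

Final answer: 8/7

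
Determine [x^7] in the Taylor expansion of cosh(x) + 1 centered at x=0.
Expand to order 7: cosh(x) + 1 = x^6/720 + x^4/24 + x^2/2 + 2 + O(x^8).
The coefficient of x^7 is 0.

Final answer: 0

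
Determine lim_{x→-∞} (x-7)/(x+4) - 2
Evaluate the dominant behaviour as x → -∞; each term tends to a finite value or vanishes.
Limit = -1.

Final answer: -1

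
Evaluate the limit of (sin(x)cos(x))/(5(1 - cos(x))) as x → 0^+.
Both numerator and denominator → 0 as x → 0^+; this is a 0/0 indeterminate form.
Expand each to leading order near x = 0: numerator ~ x, denominator ~ 5·x^2/2.
The limit of the ratio is ∞.

Final answer: ∞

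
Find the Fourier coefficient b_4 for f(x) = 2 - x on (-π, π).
b_4 = (1/π) ∫_{-π}^{π} f(x)·sin(4x) dx.
Evaluate the integral (use parity and integration by parts as needed): b_4 = 1/2.

Final answer: 1/2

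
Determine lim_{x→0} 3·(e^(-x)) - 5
Direct substitution at x = 0 gives -2.

Final answer: -2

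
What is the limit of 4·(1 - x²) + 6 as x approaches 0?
Direct substitution at x = 0 gives 10.

Final answer: 10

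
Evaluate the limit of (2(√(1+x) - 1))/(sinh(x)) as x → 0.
Both numerator and denominator → 0 as x → 0; this is a 0/0 indeterminate form.
Expand each to leading order near x = 0: numerator ~ x, denominator ~ x.
The limit of the ratio is 1.

Final answer: 1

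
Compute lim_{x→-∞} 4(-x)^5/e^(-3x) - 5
The quotient is an ∞/∞ indeterminate form as x → -∞.
Compare growth rates of the dominant terms (exponentials ≫ polynomials ≫ logarithms), or apply L'Hôpital's rule; the quotient → 0.
Adding the constant: 0 - 5 = -5. Limit = -5.

Final answer: -5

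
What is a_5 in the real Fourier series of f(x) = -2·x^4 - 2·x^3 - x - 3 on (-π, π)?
a_5 = (1/π) ∫_{-π}^{π} f(x)·cos(5x) dx.
Evaluate the integral (use parity and integration by parts as needed): a_5 = -96/625 + 16·π^2/25.

Final answer: -96/625 + 16·π^2/25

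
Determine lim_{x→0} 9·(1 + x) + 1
Direct substitution at x = 0 gives 10.

Final answer: 10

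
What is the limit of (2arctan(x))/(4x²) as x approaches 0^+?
Both numerator and denominator → 0 as x → 0^+; this is a 0/0 indeterminate form.
Expand each to leading order near x = 0: numerator ~ 2·x, denominator ~ 4·x^2.
The limit of the ratio is ∞.

Final answer: ∞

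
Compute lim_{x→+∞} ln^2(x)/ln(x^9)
This is an ∞/∞ indeterminate form as x → +∞.
Write ln(x^9) = 9·ln(x), reducing the quotient to ln(x)/9 → ∞.
Limit = ∞.

Final answer: ∞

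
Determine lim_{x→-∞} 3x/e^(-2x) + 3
The quotient is an ∞/∞ indeterminate form as x → -∞.
Compare growth rates of the dominant terms (exponentials ≫ polynomials ≫ logarithms), or apply L'Hôpital's rule; the quotient → 0.
Adding the constant: 0 + 3 = 3. Limit = 3.

Final answer: 3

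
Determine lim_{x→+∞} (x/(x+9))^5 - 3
As x → +∞: x/(x+9) = 1/(1 + 9/x) → 1, and the 5th power of a limit-1 base also → 1; with the additive constant, 1 - 3 = -2.
Limit = -2.

Final answer: -2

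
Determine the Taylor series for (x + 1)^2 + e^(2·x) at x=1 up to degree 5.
4 + e^(2) + (4 + 2·e^(2))·(x - 1) + (1 + 2·e^(2))·(x - 1)^2 + 4·e^(2)·(x - 1)^3/3 + 2·e^(2)·(x - 1)^4/3 + 4·e^(2)·(x - 1)^5/15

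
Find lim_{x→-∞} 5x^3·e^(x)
This is a 0·∞ indeterminate form at x → -∞.
Rewrite the product as 5x^3 / e^(-x) (an ∞/∞ form) and apply L'Hôpital, or use the standard hierarchy e^(|x|) ≫ |x^3| as x → -∞.
The indeterminate product → 0, so the limit = 0.

Final answer: 0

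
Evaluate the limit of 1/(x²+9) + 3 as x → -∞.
Evaluate the dominant behaviour as x → -∞; each term tends to a finite value or vanishes.
Limit = 3.

Final answer: 3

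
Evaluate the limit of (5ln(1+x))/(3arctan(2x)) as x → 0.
Both numerator and denominator → 0 as x → 0; this is a 0/0 indeterminate form.
Expand each to leading order near x = 0: numerator ~ 5·x, denominator ~ 6·x.
The limit of the ratio is 5/6.

Final answer: 5/6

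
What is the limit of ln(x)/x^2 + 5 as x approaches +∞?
The quotient is an ∞/∞ indeterminate form as x → +∞.
The polynomial denominator x^2 dominates the logarithmic numerator (any positive power of x ≫ ln(x) as x → ∞), so the quotient → 0.
Adding the constant: 0 + 5 = 5. Limit = 5.

Final answer: 5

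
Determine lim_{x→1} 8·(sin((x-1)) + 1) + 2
Direct substitution at x = 1 gives 10.

Final answer: 10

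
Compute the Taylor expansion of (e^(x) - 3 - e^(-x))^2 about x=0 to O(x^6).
-x^5/10 + 4·x^4/3 - 2·x^3 + 4·x^2 - 12·x + 9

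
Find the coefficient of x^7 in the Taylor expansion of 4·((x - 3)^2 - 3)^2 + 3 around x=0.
Expand to order 7: 4·((x - 3)^2 - 3)^2 + 3 = 4·x^4 - 48·x^3 + 192·x^2 - 288·x + 147 + O(x^8).
The coefficient of x^7 is 0.

Final answer: 0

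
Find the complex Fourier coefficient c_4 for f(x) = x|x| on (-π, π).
Compute the real Fourier coefficients first: a_4 = 0, b_4 = -π/2.
Then c_4 = (a_4 − i·b_4)/2 = i·π/4.

Final answer: i·π/4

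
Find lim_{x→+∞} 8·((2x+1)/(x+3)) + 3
Evaluate the dominant behaviour as x → +∞; each term tends to a finite value or vanishes.
Limit = 19.

Final answer: 19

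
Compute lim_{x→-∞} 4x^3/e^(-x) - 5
The quotient is an ∞/∞ indeterminate form as x → -∞.
Compare growth rates of the dominant terms (exponentials ≫ polynomials ≫ logarithms), or apply L'Hôpital's rule; the quotient → 0.
Adding the constant: 0 - 5 = -5. Limit = -5.

Final answer: -5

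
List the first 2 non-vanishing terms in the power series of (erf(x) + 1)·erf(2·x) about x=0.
8·x^2/π + 4·x/√(π)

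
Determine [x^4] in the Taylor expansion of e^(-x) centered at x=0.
Expand to order 4: e^(-x) = x^4/24 - x^3/6 + x^2/2 - x + 1 + O(x^5).
The coefficient of x^4 is 1/24.

Final answer: 1/24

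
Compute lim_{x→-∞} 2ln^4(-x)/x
This is an ∞/∞ indeterminate form as x → -∞.
Compare growth rates of the dominant terms (exponentials ≫ polynomials ≫ logarithms), or apply L'Hôpital's rule; the quotient → 0.
Limit = 0.

Final answer: 0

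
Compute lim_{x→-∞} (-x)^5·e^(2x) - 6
The product is a 0·∞ indeterminate form at x → -∞.
Rewrite the product as (-x)^5 / e^(-2x) (an ∞/∞ form) and apply L'Hôpital, or use the standard hierarchy e^(2|x|) ≫ |(-x)^5| as x → -∞.
The indeterminate product → 0, so the limit = -6.

Final answer: -6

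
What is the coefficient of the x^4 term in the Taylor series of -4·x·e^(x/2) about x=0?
Expand to order 4: -4·x·e^(x/2) = -x^4/12 - x^3/2 - 2·x^2 - 4·x + O(x^5).
The coefficient of x^4 is -1/12.

Final answer: -1/12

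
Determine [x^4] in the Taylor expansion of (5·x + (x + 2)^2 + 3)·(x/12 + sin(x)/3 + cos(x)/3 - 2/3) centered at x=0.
Expand to order 4: (5·x + (x + 2)^2 + 3)·(x/12 + sin(x)/3 + cos(x)/3 - 2/3) = -41·x^4/72 - 53·x^3/36 + 9·x^2/4 - x/12 - 7/3 + O(x^5).
The coefficient of x^4 is -41/72.

Final answer: -41/72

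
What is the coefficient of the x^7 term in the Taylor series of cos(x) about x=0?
Expand to order 7: cos(x) = -x^6/720 + x^4/24 - x^2/2 + 1 + O(x^8).
The coefficient of x^7 is 0.

Final answer: 0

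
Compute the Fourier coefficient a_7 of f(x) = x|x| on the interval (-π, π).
a_7 = (1/π) ∫_{-π}^{π} f(x)·cos(7x) dx.
Evaluate the integral (use parity and integration by parts as needed): a_7 = 0.

Final answer: 0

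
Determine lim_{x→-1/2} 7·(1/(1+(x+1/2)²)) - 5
Direct substitution at x = -1/2 gives 2.

Final answer: 2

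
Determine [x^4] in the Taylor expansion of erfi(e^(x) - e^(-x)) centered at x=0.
Expand to order 4: erfi(e^(x) - e^(-x)) = 6·x^3/√(π) + 4·x/√(π) + O(x^5).
The coefficient of x^4 is 0.

Final answer: 0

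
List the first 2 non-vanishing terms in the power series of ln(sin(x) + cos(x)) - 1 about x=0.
x - 1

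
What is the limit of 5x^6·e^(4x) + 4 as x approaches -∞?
The product is a 0·∞ indeterminate form at x → -∞.
Rewrite the product as 5x^6 / e^(-4x) (an ∞/∞ form) and apply L'Hôpital, or use the standard hierarchy e^(4|x|) ≫ |x^6| as x → -∞.
The indeterminate product → 0, so the limit = 4.

Final answer: 4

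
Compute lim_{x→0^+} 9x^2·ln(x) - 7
The product is a 0·∞ indeterminate form at x → 0⁺.
Rewrite the product as 9·ln(x) / x^(-2) and apply L'Hôpital, or use the standard hierarchy x^(-2) ≫ |ln x| as x → 0⁺.
The indeterminate product → 0, so the limit = -7.

Final answer: -7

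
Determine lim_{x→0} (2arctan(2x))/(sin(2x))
Both numerator and denominator → 0 as x → 0; this is a 0/0 indeterminate form.
Expand each to leading order near x = 0: numerator ~ 4·x, denominator ~ 2·x.
The limit of the ratio is 2.

Final answer: 2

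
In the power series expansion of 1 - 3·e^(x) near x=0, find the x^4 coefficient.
Expand to order 4: 1 - 3·e^(x) = -x^4/8 - x^3/2 - 3·x^2/2 - 3·x - 2 + O(x^5).
The coefficient of x^4 is -1/8.

Final answer: -1/8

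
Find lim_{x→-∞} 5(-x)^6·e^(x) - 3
The product is a 0·∞ indeterminate form at x → -∞.
Rewrite the product as 5(-x)^6 / e^(-x) (an ∞/∞ form) and apply L'Hôpital, or use the standard hierarchy e^(|x|) ≫ |(-x)^6| as x → -∞.
The indeterminate product → 0, so the limit = -3.

Final answer: -3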